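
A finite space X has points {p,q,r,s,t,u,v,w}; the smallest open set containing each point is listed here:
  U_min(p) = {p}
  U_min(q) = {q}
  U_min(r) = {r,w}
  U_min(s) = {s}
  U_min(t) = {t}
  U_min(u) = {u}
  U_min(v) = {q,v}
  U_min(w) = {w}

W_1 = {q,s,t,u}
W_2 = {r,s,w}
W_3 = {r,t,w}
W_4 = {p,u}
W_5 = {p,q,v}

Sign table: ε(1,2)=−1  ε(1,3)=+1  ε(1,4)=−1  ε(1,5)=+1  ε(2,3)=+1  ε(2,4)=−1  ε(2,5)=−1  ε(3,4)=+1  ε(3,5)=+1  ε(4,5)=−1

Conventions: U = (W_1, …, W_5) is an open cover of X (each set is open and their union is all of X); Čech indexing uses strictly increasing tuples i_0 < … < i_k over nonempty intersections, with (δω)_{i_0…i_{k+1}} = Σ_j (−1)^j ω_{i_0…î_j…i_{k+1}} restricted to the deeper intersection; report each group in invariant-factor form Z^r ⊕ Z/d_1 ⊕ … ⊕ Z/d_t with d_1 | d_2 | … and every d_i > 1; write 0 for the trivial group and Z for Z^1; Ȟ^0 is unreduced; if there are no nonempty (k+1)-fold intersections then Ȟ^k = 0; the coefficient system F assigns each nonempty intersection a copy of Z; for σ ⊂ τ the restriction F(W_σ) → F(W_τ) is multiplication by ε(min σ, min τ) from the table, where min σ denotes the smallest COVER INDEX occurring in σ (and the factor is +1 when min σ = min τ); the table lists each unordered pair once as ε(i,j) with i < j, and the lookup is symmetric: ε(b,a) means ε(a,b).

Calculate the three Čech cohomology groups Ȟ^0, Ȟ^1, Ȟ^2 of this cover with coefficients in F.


Ȟ^0(U;F) ≅ 0,  Ȟ^1(U;F) ≅ Z ⊕ Z/2,  Ȟ^2(U;F) ≅ 0

nonempty overlaps:
  W12={s} W13={t} W14={u} W15={q} W23={r,w} W45={p}
C dims 5,6; δ0: rk 5, SNF 1^4·2
degree 0: 5−5−0 = 0 → Ȟ^0 ≅ 0
degree 1: 6−0−5 = 1 plus torsion [2] → Ȟ^1 ≅ Z ⊕ Z/2
degree 2: 0−0−0 = 0 → Ȟ^2 ≅ 0


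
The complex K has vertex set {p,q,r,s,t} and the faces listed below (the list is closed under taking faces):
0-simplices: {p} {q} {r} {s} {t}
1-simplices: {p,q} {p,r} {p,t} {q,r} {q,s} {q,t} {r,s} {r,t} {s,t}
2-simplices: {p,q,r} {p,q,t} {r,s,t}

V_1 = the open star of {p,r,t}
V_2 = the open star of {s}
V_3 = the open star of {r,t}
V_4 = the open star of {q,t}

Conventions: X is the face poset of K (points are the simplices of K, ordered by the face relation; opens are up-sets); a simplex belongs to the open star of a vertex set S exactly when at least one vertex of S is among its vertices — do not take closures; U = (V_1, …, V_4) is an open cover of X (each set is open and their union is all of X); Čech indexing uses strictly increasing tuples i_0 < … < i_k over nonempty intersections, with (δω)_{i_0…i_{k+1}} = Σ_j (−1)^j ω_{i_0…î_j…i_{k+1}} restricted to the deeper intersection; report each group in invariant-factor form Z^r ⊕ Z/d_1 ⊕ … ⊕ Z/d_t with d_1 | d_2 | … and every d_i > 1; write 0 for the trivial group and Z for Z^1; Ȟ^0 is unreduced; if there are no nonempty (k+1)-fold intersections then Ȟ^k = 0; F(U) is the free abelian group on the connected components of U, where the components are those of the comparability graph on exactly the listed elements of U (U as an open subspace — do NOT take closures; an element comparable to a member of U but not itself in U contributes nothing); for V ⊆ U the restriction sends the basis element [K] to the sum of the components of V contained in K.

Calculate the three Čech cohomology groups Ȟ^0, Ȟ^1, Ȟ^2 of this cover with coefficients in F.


Ȟ^0 ≅ Z; Ȟ^1 ≅ Z; Ȟ^2 ≅ 0

cover nerve:
  V1={{p},{r},{t},{p,q},{p,r},{p,t},{q,r},{q,t},{r,s},{r,t},{s,t},{p,q,r},{p,q,t},{r,s,t}} V2={{s},{q,s},{r,s},{s,t},{r,s,t}} V3={{r},{t},{p,r},{p,t},{q,r},{q,t},{r,s},{r,t},{s,t},{p,q,r},{p,q,t},{r,s,t}} V4={{q},{t},{p,q},{p,t},{q,r},{q,s},{q,t},{r,t},{s,t},{p,q,r},{p,q,t},{r,s,t}}
  V12={{r,s},{s,t},{r,s,t}} V13={{r},{t},{p,r},{p,t},{q,r},{q,t},{r,s},{r,t},{s,t},{p,q,r},{p,q,t},{r,s,t}} V14={{t},{p,q},{p,t},{q,r},{q,t},{r,t},{s,t},{p,q,r},{p,q,t},{r,s,t}} V23={{r,s},{s,t},{r,s,t}} V24={{q,s},{s,t},{r,s,t}} V34={{t},{p,t},{q,r},{q,t},{r,t},{s,t},{p,q,r},{p,q,t},{r,s,t}}
  V123={{r,s},{s,t},{r,s,t}} V124={{s,t},{r,s,t}} V134={{t},{p,t},{q,r},{q,t},{r,t},{s,t},{p,q,r},{p,q,t},{r,s,t}} V234={{s,t},{r,s,t}}
  V1234={{s,t},{r,s,t}}
components per intersection:
  V1: {{p},{r},{t},{p,q},{p,r},{p,t},{q,r},{q,t},{r,s},{r,t},{s,t},{p,q,r},{p,q,t},{r,s,t}}
  V2: {{s},{q,s},{r,s},{s,t},{r,s,t}}
  V3: {{r},{t},{p,r},{p,t},{q,r},{q,t},{r,s},{r,t},{s,t},{p,q,r},{p,q,t},{r,s,t}}
  V4: {{q},{t},{p,q},{p,t},{q,r},{q,s},{q,t},{r,t},{s,t},{p,q,r},{p,q,t},{r,s,t}}
  V12: {{r,s},{s,t},{r,s,t}}
  V13: {{r},{t},{p,r},{p,t},{q,r},{q,t},{r,s},{r,t},{s,t},{p,q,r},{p,q,t},{r,s,t}}
  V14: {{t},{p,q},{p,t},{q,r},{q,t},{r,t},{s,t},{p,q,r},{p,q,t},{r,s,t}}
  V23: {{r,s},{s,t},{r,s,t}}
  V24: {{q,s}} {{s,t},{r,s,t}}
  V34: {{t},{p,t},{q,t},{r,t},{s,t},{p,q,t},{r,s,t}} {{q,r},{p,q,r}}
  V123: {{r,s},{s,t},{r,s,t}}
  V124: {{s,t},{r,s,t}}
  V134: {{t},{p,t},{q,t},{r,t},{s,t},{p,q,t},{r,s,t}} {{q,r},{p,q,r}}
  V234: {{s,t},{r,s,t}}
  V1234: {{s,t},{r,s,t}}
C dims 4,8,5,1; δ0: rk 3, SNF 1^3; δ1: rk 4, SNF 1^4; δ2: rk 1, SNF 1^1
Ȟ^0: (4−3)−0=1 ⇒ Z
Ȟ^1: (8−4)−3=1 ⇒ Z
Ȟ^2: (5−1)−4=0 ⇒ 0


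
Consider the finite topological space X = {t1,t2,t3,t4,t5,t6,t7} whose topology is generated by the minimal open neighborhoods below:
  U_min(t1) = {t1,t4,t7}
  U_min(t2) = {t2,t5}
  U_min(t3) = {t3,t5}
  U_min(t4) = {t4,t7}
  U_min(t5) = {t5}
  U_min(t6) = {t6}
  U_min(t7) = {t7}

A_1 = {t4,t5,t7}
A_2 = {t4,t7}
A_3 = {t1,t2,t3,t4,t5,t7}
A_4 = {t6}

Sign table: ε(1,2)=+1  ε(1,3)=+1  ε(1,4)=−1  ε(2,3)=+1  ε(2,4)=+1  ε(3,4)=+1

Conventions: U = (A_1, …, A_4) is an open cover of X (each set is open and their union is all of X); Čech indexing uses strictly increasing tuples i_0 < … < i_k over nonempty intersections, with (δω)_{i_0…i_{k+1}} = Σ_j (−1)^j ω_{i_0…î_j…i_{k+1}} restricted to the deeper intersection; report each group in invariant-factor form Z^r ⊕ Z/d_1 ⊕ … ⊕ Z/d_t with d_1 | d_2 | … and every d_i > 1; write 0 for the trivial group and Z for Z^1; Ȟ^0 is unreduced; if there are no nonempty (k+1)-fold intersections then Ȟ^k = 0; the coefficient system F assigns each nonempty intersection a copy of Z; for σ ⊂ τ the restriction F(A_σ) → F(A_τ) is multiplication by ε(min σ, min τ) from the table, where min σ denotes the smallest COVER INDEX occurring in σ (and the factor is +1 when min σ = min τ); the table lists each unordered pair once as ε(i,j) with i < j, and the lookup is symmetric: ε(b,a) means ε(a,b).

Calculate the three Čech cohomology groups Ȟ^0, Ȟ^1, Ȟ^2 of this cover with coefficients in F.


intersection data:
  A12={t4,t7} A13={t4,t5,t7} A23={t4,t7}
  A123={t4,t7}
C dims 4,3,1; δ0: rk 2, SNF 1^2; δ1: rk 1, SNF 1^1
Ȟ^0 = (4 − 2) − 0 = 2, so Ȟ^0 ≅ Z^2
Ȟ^1 = (3 − 1) − 2 = 0, so Ȟ^1 ≅ 0
Ȟ^2 = (1 − 0) − 1 = 0, so Ȟ^2 ≅ 0

Ȟ^0 = Z^2, Ȟ^1 = 0, Ȟ^2 = 0


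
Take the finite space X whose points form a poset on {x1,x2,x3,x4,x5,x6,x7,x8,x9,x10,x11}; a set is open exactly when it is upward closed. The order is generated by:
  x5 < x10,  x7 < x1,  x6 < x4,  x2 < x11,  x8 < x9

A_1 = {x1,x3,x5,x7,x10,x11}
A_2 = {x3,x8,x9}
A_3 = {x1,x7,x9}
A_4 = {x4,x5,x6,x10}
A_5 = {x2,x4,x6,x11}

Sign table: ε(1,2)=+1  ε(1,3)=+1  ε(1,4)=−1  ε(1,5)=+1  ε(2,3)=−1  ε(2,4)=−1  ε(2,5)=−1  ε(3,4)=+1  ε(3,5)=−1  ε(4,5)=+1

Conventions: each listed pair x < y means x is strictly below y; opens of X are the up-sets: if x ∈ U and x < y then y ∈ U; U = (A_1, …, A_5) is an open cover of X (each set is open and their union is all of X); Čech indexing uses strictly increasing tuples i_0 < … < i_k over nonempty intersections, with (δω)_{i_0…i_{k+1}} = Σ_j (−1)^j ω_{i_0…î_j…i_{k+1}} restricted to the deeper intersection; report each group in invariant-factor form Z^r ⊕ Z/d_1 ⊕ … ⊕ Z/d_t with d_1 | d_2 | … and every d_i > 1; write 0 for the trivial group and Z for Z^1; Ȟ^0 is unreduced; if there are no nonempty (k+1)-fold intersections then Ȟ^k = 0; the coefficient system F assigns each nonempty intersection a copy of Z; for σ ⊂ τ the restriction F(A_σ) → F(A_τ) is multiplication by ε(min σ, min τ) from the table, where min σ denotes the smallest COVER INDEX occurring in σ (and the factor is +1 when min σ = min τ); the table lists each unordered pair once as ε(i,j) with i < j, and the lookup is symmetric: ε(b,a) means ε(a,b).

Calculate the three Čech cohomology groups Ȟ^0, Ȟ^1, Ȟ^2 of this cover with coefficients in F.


nerve of the cover:
  A12={x3} A13={x1,x7} A14={x5,x10} A15={x11} A23={x9} A45={x4,x6}
C dims 5,6; δ0: rk 5, SNF 1^4·2
Ȟ^0 = (5 − 5) − 0 = 0, so Ȟ^0 ≅ 0
Ȟ^1 = (6 − 0) − 5 = 1 plus torsion [2], so Ȟ^1 ≅ Z ⊕ Z/2
Ȟ^2 = (0 − 0) − 0 = 0, so Ȟ^2 ≅ 0

Ȟ^0 ≅ 0,  Ȟ^1 ≅ Z ⊕ Z/2,  Ȟ^2 ≅ 0


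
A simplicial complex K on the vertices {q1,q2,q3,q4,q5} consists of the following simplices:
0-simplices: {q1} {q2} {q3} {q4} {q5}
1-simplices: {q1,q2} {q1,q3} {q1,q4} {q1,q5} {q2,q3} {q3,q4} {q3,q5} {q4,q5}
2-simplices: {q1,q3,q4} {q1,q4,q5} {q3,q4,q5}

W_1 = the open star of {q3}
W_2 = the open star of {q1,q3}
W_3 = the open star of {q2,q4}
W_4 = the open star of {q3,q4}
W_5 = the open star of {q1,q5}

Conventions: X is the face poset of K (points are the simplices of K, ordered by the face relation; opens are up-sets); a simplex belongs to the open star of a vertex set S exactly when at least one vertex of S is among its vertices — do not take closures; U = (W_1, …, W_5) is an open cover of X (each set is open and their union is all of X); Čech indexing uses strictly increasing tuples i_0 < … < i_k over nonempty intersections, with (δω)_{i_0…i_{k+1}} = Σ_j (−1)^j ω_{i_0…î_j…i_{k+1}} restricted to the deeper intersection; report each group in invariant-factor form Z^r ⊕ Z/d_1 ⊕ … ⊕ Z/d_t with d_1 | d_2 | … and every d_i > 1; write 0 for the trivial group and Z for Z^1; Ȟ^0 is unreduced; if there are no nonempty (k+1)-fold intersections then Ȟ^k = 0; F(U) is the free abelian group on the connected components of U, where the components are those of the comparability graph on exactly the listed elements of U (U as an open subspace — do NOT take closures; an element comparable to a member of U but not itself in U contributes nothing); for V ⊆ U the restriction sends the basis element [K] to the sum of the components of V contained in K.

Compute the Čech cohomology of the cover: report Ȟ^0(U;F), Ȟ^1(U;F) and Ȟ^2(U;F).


nonempty overlaps:
  W1={{q3},{q1,q3},{q2,q3},{q3,q4},{q3,q5},{q1,q3,q4},{q3,q4,q5}} W2={{q1},{q3},{q1,q2},{q1,q3},{q1,q4},{q1,q5},{q2,q3},{q3,q4},{q3,q5},{q1,q3,q4},{q1,q4,q5},{q3,q4,q5}} W3={{q2},{q4},{q1,q2},{q1,q4},{q2,q3},{q3,q4},{q4,q5},{q1,q3,q4},{q1,q4,q5},{q3,q4,q5}} W4={{q3},{q4},{q1,q3},{q1,q4},{q2,q3},{q3,q4},{q3,q5},{q4,q5},{q1,q3,q4},{q1,q4,q5},{q3,q4,q5}} W5={{q1},{q5},{q1,q2},{q1,q3},{q1,q4},{q1,q5},{q3,q5},{q4,q5},{q1,q3,q4},{q1,q4,q5},{q3,q4,q5}}
  W12={{q3},{q1,q3},{q2,q3},{q3,q4},{q3,q5},{q1,q3,q4},{q3,q4,q5}} W13={{q2,q3},{q3,q4},{q1,q3,q4},{q3,q4,q5}} W14={{q3},{q1,q3},{q2,q3},{q3,q4},{q3,q5},{q1,q3,q4},{q3,q4,q5}} W15={{q1,q3},{q3,q5},{q1,q3,q4},{q3,q4,q5}} W23={{q1,q2},{q1,q4},{q2,q3},{q3,q4},{q1,q3,q4},{q1,q4,q5},{q3,q4,q5}} W24={{q3},{q1,q3},{q1,q4},{q2,q3},{q3,q4},{q3,q5},{q1,q3,q4},{q1,q4,q5},{q3,q4,q5}} W25={{q1},{q1,q2},{q1,q3},{q1,q4},{q1,q5},{q3,q5},{q1,q3,q4},{q1,q4,q5},{q3,q4,q5}} W34={{q4},{q1,q4},{q2,q3},{q3,q4},{q4,q5},{q1,q3,q4},{q1,q4,q5},{q3,q4,q5}} W35={{q1,q2},{q1,q4},{q4,q5},{q1,q3,q4},{q1,q4,q5},{q3,q4,q5}} W45={{q1,q3},{q1,q4},{q3,q5},{q4,q5},{q1,q3,q4},{q1,q4,q5},{q3,q4,q5}}
  W123={{q2,q3},{q3,q4},{q1,q3,q4},{q3,q4,q5}} W124={{q3},{q1,q3},{q2,q3},{q3,q4},{q3,q5},{q1,q3,q4},{q3,q4,q5}} W125={{q1,q3},{q3,q5},{q1,q3,q4},{q3,q4,q5}} W134={{q2,q3},{q3,q4},{q1,q3,q4},{q3,q4,q5}} W135={{q1,q3,q4},{q3,q4,q5}} W145={{q1,q3},{q3,q5},{q1,q3,q4},{q3,q4,q5}} W234={{q1,q4},{q2,q3},{q3,q4},{q1,q3,q4},{q1,q4,q5},{q3,q4,q5}} W235={{q1,q2},{q1,q4},{q1,q3,q4},{q1,q4,q5},{q3,q4,q5}} W245={{q1,q3},{q1,q4},{q3,q5},{q1,q3,q4},{q1,q4,q5},{q3,q4,q5}} W345={{q1,q4},{q4,q5},{q1,q3,q4},{q1,q4,q5},{q3,q4,q5}}
  W1234={{q2,q3},{q3,q4},{q1,q3,q4},{q3,q4,q5}} W1235={{q1,q3,q4},{q3,q4,q5}} W1245={{q1,q3},{q3,q5},{q1,q3,q4},{q3,q4,q5}} W1345={{q1,q3,q4},{q3,q4,q5}} W2345={{q1,q4},{q1,q3,q4},{q1,q4,q5},{q3,q4,q5}}
  W12345={{q1,q3,q4},{q3,q4,q5}}
components per intersection:
  W1: {{q3},{q1,q3},{q2,q3},{q3,q4},{q3,q5},{q1,q3,q4},{q3,q4,q5}}
  W2: {{q1},{q3},{q1,q2},{q1,q3},{q1,q4},{q1,q5},{q2,q3},{q3,q4},{q3,q5},{q1,q3,q4},{q1,q4,q5},{q3,q4,q5}}
  W3: {{q2},{q1,q2},{q2,q3}} {{q4},{q1,q4},{q3,q4},{q4,q5},{q1,q3,q4},{q1,q4,q5},{q3,q4,q5}}
  W4: {{q3},{q4},{q1,q3},{q1,q4},{q2,q3},{q3,q4},{q3,q5},{q4,q5},{q1,q3,q4},{q1,q4,q5},{q3,q4,q5}}
  W5: {{q1},{q5},{q1,q2},{q1,q3},{q1,q4},{q1,q5},{q3,q5},{q4,q5},{q1,q3,q4},{q1,q4,q5},{q3,q4,q5}}
  W12: {{q3},{q1,q3},{q2,q3},{q3,q4},{q3,q5},{q1,q3,q4},{q3,q4,q5}}
  W13: {{q2,q3}} {{q3,q4},{q1,q3,q4},{q3,q4,q5}}
  W14: {{q3},{q1,q3},{q2,q3},{q3,q4},{q3,q5},{q1,q3,q4},{q3,q4,q5}}
  W15: {{q1,q3},{q1,q3,q4}} {{q3,q5},{q3,q4,q5}}
  W23: {{q1,q2}} {{q1,q4},{q3,q4},{q1,q3,q4},{q1,q4,q5},{q3,q4,q5}} {{q2,q3}}
  W24: {{q3},{q1,q3},{q1,q4},{q2,q3},{q3,q4},{q3,q5},{q1,q3,q4},{q1,q4,q5},{q3,q4,q5}}
  W25: {{q1},{q1,q2},{q1,q3},{q1,q4},{q1,q5},{q1,q3,q4},{q1,q4,q5}} {{q3,q5},{q3,q4,q5}}
  W34: {{q4},{q1,q4},{q3,q4},{q4,q5},{q1,q3,q4},{q1,q4,q5},{q3,q4,q5}} {{q2,q3}}
  W35: {{q1,q2}} {{q1,q4},{q4,q5},{q1,q3,q4},{q1,q4,q5},{q3,q4,q5}}
  W45: {{q1,q3},{q1,q4},{q3,q5},{q4,q5},{q1,q3,q4},{q1,q4,q5},{q3,q4,q5}}
  W123: {{q2,q3}} {{q3,q4},{q1,q3,q4},{q3,q4,q5}}
  W124: {{q3},{q1,q3},{q2,q3},{q3,q4},{q3,q5},{q1,q3,q4},{q3,q4,q5}}
  W125: {{q1,q3},{q1,q3,q4}} {{q3,q5},{q3,q4,q5}}
  W134: {{q2,q3}} {{q3,q4},{q1,q3,q4},{q3,q4,q5}}
  W135: {{q1,q3,q4}} {{q3,q4,q5}}
  W145: {{q1,q3},{q1,q3,q4}} {{q3,q5},{q3,q4,q5}}
  W234: {{q1,q4},{q3,q4},{q1,q3,q4},{q1,q4,q5},{q3,q4,q5}} {{q2,q3}}
  W235: {{q1,q2}} {{q1,q4},{q1,q3,q4},{q1,q4,q5}} {{q3,q4,q5}}
  W245: {{q1,q3},{q1,q4},{q1,q3,q4},{q1,q4,q5}} {{q3,q5},{q3,q4,q5}}
  W345: {{q1,q4},{q4,q5},{q1,q3,q4},{q1,q4,q5},{q3,q4,q5}}
  W1234: {{q2,q3}} {{q3,q4},{q1,q3,q4},{q3,q4,q5}}
  W1235: {{q1,q3,q4}} {{q3,q4,q5}}
  W1245: {{q1,q3},{q1,q3,q4}} {{q3,q5},{q3,q4,q5}}
  W1345: {{q1,q3,q4}} {{q3,q4,q5}}
  W2345: {{q1,q4},{q1,q3,q4},{q1,q4,q5}} {{q3,q4,q5}}
  W12345: {{q1,q3,q4}} {{q3,q4,q5}}
C dims 6,17,19,10; δ0: rk 5, SNF 1^5; δ1: rk 11, SNF 1^11; δ2: rk 8, SNF 1^8
degree 0: 6−5−0 = 1 → Ȟ^0 ≅ Z
degree 1: 17−11−5 = 1 → Ȟ^1 ≅ Z
degree 2: 19−8−11 = 0 → Ȟ^2 ≅ 0

Ȟ^0 ≅ Z; Ȟ^1 ≅ Z; Ȟ^2 ≅ 0


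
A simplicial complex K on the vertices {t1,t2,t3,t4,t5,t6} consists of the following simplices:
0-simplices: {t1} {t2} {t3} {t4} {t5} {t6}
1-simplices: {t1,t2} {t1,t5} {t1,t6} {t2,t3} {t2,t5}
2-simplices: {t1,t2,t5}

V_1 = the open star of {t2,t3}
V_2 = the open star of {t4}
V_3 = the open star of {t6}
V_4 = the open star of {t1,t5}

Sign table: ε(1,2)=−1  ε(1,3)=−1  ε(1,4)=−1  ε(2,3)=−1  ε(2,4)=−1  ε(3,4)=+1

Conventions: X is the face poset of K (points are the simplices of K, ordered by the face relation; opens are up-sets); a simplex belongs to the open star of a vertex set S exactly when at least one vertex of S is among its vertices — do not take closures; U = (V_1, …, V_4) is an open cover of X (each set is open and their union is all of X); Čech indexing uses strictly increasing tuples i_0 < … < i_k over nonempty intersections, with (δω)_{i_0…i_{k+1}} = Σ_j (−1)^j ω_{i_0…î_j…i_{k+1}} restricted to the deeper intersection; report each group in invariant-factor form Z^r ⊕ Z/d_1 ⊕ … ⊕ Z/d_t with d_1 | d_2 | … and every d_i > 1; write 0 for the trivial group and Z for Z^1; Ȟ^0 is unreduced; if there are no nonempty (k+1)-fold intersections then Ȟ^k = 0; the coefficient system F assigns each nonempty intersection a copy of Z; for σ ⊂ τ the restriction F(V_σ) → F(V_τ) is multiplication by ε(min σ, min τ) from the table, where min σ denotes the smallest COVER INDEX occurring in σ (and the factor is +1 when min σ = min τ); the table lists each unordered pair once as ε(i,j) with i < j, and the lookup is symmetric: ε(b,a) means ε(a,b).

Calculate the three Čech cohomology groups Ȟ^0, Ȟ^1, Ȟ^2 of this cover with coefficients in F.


Ȟ^0 ≅ Z^2,  Ȟ^1 ≅ 0,  Ȟ^2 ≅ 0

cover nerve:
  V1={{t2},{t3},{t1,t2},{t2,t3},{t2,t5},{t1,t2,t5}} V2={{t4}} V3={{t6},{t1,t6}} V4={{t1},{t5},{t1,t2},{t1,t5},{t1,t6},{t2,t5},{t1,t2,t5}}
  V14={{t1,t2},{t2,t5},{t1,t2,t5}} V34={{t1,t6}}
C dims 4,2; δ0: rk 2, SNF 1^2
Ȟ^0: (4−2)−0=2 ⇒ Z^2
Ȟ^1: (2−0)−2=0 ⇒ 0
Ȟ^2: (0−0)−0=0 ⇒ 0


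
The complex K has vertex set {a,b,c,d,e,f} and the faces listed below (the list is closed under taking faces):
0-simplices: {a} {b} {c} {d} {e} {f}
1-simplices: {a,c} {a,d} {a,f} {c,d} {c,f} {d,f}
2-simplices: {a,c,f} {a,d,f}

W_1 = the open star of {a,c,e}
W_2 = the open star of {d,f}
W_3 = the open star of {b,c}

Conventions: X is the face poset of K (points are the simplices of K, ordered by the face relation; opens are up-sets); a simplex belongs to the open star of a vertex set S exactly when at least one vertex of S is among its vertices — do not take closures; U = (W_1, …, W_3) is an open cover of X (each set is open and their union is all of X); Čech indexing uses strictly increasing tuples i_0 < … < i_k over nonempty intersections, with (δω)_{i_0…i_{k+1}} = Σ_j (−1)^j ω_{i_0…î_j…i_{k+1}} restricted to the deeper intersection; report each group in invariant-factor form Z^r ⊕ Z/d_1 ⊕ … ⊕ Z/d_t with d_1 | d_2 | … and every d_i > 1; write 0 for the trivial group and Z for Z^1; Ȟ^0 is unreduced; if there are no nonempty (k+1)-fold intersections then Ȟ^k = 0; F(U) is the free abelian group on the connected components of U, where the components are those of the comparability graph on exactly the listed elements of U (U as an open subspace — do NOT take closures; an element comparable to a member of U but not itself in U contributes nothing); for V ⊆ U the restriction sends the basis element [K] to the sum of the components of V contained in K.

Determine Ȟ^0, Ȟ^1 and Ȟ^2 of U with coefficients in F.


Ȟ^0(U;F) ≅ Z^3,  Ȟ^1(U;F) ≅ Z,  Ȟ^2(U;F) ≅ 0

nonempty intersections:
  W1={{a},{c},{e},{a,c},{a,d},{a,f},{c,d},{c,f},{a,c,f},{a,d,f}} W2={{d},{f},{a,d},{a,f},{c,d},{c,f},{d,f},{a,c,f},{a,d,f}} W3={{b},{c},{a,c},{c,d},{c,f},{a,c,f}}
  W12={{a,d},{a,f},{c,d},{c,f},{a,c,f},{a,d,f}} W13={{c},{a,c},{c,d},{c,f},{a,c,f}} W23={{c,d},{c,f},{a,c,f}}
  W123={{c,d},{c,f},{a,c,f}}
components per intersection:
  W1: {{a},{c},{a,c},{a,d},{a,f},{c,d},{c,f},{a,c,f},{a,d,f}} {{e}}
  W2: {{d},{f},{a,d},{a,f},{c,d},{c,f},{d,f},{a,c,f},{a,d,f}}
  W3: {{b}} {{c},{a,c},{c,d},{c,f},{a,c,f}}
  W12: {{a,d},{a,f},{c,f},{a,c,f},{a,d,f}} {{c,d}}
  W13: {{c},{a,c},{c,d},{c,f},{a,c,f}}
  W23: {{c,d}} {{c,f},{a,c,f}}
  W123: {{c,d}} {{c,f},{a,c,f}}
C dims 5,5,2; δ0: rk 2, SNF 1^2; δ1: rk 2, SNF 1^2
Ȟ^0: (5−2)−0=3 ⇒ Z^3
Ȟ^1: (5−2)−2=1 ⇒ Z
Ȟ^2: (2−0)−2=0 ⇒ 0


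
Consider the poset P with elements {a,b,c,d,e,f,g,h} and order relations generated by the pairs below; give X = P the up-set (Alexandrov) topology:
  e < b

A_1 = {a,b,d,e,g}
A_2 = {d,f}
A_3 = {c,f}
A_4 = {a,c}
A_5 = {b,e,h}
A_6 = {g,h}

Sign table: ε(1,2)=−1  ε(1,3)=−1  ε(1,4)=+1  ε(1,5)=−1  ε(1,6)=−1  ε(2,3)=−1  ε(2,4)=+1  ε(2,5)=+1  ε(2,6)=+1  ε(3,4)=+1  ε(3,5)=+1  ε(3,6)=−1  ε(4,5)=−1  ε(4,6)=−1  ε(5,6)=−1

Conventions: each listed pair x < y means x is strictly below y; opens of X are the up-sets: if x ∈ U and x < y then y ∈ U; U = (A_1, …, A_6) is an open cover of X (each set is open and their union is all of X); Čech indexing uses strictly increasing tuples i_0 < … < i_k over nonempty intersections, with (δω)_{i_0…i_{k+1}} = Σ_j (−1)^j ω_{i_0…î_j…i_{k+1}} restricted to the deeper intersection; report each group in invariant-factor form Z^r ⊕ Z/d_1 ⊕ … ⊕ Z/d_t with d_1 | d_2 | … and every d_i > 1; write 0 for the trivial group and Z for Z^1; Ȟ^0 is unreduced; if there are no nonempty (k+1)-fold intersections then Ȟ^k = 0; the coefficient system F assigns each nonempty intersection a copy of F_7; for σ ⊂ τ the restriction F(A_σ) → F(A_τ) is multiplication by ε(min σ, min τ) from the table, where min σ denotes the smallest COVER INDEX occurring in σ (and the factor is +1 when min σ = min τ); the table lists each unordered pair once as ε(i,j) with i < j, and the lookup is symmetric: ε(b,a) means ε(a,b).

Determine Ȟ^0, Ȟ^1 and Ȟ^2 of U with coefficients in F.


Ȟ^0 = 0; Ȟ^1 = Z/7; Ȟ^2 = 0

cover nerve:
  A12={d} A14={a} A15={b,e} A16={g} A23={f} A34={c} A56={h}
C dims 6,7; δ0: rk_F7 6
Ȟ^0: (6−6)−0=0 ⇒ 0
Ȟ^1: (7−0)−6=1 ⇒ Z/7
Ȟ^2: (0−0)−0=0 ⇒ 0


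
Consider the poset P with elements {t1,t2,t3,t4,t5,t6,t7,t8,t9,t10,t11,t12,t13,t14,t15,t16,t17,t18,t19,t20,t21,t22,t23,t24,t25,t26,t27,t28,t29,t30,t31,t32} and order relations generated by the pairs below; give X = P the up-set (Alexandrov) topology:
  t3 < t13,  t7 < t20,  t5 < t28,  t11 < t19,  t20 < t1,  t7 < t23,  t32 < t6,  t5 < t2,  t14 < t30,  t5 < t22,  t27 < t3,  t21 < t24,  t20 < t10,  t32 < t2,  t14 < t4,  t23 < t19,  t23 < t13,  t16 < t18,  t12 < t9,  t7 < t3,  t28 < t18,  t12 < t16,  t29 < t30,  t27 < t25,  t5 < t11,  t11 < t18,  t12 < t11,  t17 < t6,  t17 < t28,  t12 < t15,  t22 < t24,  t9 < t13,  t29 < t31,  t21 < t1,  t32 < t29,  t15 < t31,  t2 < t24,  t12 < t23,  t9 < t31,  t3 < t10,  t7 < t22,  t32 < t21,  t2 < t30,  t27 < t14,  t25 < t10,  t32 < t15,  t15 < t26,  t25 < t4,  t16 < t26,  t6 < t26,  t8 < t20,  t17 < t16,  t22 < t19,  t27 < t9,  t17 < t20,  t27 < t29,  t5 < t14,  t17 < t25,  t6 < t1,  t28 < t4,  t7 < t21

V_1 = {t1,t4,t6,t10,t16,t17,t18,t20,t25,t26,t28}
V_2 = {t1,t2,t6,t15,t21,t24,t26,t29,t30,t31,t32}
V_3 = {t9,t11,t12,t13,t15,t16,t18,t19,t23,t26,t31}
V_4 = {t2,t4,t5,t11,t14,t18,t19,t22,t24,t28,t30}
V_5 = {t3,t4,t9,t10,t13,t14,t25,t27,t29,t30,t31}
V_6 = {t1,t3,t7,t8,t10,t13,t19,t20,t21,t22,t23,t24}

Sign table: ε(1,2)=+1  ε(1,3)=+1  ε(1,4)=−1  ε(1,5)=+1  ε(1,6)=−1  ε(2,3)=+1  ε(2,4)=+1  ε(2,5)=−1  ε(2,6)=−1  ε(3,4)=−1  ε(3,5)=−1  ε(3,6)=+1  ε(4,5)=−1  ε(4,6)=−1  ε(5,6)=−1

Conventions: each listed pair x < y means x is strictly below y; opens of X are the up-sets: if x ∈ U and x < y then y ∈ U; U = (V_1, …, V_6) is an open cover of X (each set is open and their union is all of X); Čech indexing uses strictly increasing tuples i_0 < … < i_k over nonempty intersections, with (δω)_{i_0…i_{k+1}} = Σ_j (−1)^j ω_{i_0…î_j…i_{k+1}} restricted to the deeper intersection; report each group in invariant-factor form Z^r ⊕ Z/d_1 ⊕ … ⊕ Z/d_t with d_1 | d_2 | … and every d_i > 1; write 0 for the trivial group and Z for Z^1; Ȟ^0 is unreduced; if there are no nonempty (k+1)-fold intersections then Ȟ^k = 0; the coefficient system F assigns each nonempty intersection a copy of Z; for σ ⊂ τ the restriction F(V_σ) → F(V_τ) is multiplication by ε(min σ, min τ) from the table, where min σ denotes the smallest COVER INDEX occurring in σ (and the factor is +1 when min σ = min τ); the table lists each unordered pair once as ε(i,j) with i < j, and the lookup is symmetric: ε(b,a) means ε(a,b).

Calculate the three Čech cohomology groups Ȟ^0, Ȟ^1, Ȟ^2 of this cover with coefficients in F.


Ȟ^0 = 0, Ȟ^1 = Z/2 and Ȟ^2 = Z

nonempty overlaps:
  V12={t1,t6,t26} V13={t16,t18,t26} V14={t4,t18,t28} V15={t4,t10,t25} V16={t1,t10,t20} V23={t15,t26,t31} V24={t2,t24,t30} V25={t29,t30,t31} V26={t1,t21,t24} V34={t11,t18,t19} V35={t9,t13,t31} V36={t13,t19,t23} V45={t4,t14,t30} V46={t19,t22,t24} V56={t3,t10,t13}
  V123={t26} V126={t1} V134={t18} V145={t4} V156={t10} V235={t31} V245={t30} V246={t24} V346={t19} V356={t13}
C dims 6,15,10; δ0: rk 6, SNF 1^5·2; δ1: rk 9, SNF 1^9
degree 0: 6−6−0 = 0 → Ȟ^0 ≅ 0
degree 1: 15−9−6 = 0 plus torsion [2] → Ȟ^1 ≅ Z/2
degree 2: 10−0−9 = 1 → Ȟ^2 ≅ Z


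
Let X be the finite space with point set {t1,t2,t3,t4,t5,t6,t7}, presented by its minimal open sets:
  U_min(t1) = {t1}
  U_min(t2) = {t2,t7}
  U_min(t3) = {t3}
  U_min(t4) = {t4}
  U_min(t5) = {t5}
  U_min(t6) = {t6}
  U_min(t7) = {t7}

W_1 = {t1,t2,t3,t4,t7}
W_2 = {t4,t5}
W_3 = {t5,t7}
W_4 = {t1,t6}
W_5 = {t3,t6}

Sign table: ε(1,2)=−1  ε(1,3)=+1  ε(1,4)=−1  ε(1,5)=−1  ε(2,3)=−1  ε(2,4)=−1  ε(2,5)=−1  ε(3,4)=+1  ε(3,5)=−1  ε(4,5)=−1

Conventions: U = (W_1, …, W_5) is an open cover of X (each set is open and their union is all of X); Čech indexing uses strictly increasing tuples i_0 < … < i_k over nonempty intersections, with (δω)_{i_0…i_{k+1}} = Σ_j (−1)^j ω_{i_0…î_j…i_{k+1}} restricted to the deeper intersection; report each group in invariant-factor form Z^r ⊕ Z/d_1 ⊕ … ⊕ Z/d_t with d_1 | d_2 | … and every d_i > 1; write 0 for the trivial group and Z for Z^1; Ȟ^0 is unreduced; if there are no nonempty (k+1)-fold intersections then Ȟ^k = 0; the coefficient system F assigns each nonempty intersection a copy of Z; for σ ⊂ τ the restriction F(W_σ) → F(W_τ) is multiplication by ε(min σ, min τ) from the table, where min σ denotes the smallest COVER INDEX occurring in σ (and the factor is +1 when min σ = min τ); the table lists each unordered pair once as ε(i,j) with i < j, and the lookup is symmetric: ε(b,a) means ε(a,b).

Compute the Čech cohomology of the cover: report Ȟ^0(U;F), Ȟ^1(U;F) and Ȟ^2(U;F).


Ȟ^0 ≅ 0, Ȟ^1 ≅ Z ⊕ Z/2 and Ȟ^2 ≅ 0

cover nerve:
  W12={t4} W13={t7} W14={t1} W15={t3} W23={t5} W45={t6}
C dims 5,6; δ0: rk 5, SNF 1^4·2
Ȟ^0: (5−5)−0=0 ⇒ 0
Ȟ^1: (6−0)−5=1 plus torsion [2] ⇒ Z ⊕ Z/2
Ȟ^2: (0−0)−0=0 ⇒ 0


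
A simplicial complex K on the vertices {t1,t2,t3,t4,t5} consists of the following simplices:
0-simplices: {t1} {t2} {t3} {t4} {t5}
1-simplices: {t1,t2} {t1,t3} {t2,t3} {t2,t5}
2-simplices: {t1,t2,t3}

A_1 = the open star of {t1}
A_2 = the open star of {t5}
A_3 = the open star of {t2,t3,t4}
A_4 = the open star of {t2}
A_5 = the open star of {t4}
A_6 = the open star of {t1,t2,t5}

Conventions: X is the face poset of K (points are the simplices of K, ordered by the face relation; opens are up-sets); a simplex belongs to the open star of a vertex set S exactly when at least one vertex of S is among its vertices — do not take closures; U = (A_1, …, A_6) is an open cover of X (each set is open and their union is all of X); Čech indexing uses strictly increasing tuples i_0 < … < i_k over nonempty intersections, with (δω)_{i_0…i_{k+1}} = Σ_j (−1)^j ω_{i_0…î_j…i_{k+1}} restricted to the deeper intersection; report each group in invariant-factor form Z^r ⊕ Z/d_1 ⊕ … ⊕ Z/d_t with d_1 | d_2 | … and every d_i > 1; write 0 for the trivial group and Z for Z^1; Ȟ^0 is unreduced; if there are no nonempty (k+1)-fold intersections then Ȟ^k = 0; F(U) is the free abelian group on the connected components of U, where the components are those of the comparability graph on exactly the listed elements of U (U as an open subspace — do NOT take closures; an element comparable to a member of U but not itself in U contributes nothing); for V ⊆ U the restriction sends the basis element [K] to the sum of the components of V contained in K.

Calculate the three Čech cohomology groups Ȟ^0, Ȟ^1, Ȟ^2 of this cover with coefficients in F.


nonempty intersections:
  A1={{t1},{t1,t2},{t1,t3},{t1,t2,t3}} A2={{t5},{t2,t5}} A3={{t2},{t3},{t4},{t1,t2},{t1,t3},{t2,t3},{t2,t5},{t1,t2,t3}} A4={{t2},{t1,t2},{t2,t3},{t2,t5},{t1,t2,t3}} A5={{t4}} A6={{t1},{t2},{t5},{t1,t2},{t1,t3},{t2,t3},{t2,t5},{t1,t2,t3}}
  A13={{t1,t2},{t1,t3},{t1,t2,t3}} A14={{t1,t2},{t1,t2,t3}} A16={{t1},{t1,t2},{t1,t3},{t1,t2,t3}} A23={{t2,t5}} A24={{t2,t5}} A26={{t5},{t2,t5}} A34={{t2},{t1,t2},{t2,t3},{t2,t5},{t1,t2,t3}} A35={{t4}} A36={{t2},{t1,t2},{t1,t3},{t2,t3},{t2,t5},{t1,t2,t3}} A46={{t2},{t1,t2},{t2,t3},{t2,t5},{t1,t2,t3}}
  A134={{t1,t2},{t1,t2,t3}} A136={{t1,t2},{t1,t3},{t1,t2,t3}} A146={{t1,t2},{t1,t2,t3}} A234={{t2,t5}} A236={{t2,t5}} A246={{t2,t5}} A346={{t2},{t1,t2},{t2,t3},{t2,t5},{t1,t2,t3}}
  A1346={{t1,t2},{t1,t2,t3}} A2346={{t2,t5}}
components per intersection:
  A1: {{t1},{t1,t2},{t1,t3},{t1,t2,t3}}
  A2: {{t5},{t2,t5}}
  A3: {{t2},{t3},{t1,t2},{t1,t3},{t2,t3},{t2,t5},{t1,t2,t3}} {{t4}}
  A4: {{t2},{t1,t2},{t2,t3},{t2,t5},{t1,t2,t3}}
  A5: {{t4}}
  A6: {{t1},{t2},{t5},{t1,t2},{t1,t3},{t2,t3},{t2,t5},{t1,t2,t3}}
  A13: {{t1,t2},{t1,t3},{t1,t2,t3}}
  A14: {{t1,t2},{t1,t2,t3}}
  A16: {{t1},{t1,t2},{t1,t3},{t1,t2,t3}}
  A23: {{t2,t5}}
  A24: {{t2,t5}}
  A26: {{t5},{t2,t5}}
  A34: {{t2},{t1,t2},{t2,t3},{t2,t5},{t1,t2,t3}}
  A35: {{t4}}
  A36: {{t2},{t1,t2},{t1,t3},{t2,t3},{t2,t5},{t1,t2,t3}}
  A46: {{t2},{t1,t2},{t2,t3},{t2,t5},{t1,t2,t3}}
  A134: {{t1,t2},{t1,t2,t3}}
  A136: {{t1,t2},{t1,t3},{t1,t2,t3}}
  A146: {{t1,t2},{t1,t2,t3}}
  A234: {{t2,t5}}
  A236: {{t2,t5}}
  A246: {{t2,t5}}
  A346: {{t2},{t1,t2},{t2,t3},{t2,t5},{t1,t2,t3}}
  A1346: {{t1,t2},{t1,t2,t3}}
  A2346: {{t2,t5}}
C dims 7,10,7,2; δ0: rk 5, SNF 1^5; δ1: rk 5, SNF 1^5; δ2: rk 2, SNF 1^2
Ȟ^0: (7−5)−0=2 ⇒ Z^2
Ȟ^1: (10−5)−5=0 ⇒ 0
Ȟ^2: (7−2)−5=0 ⇒ 0

Ȟ^0 = Z^2,  Ȟ^1 = 0,  Ȟ^2 = 0


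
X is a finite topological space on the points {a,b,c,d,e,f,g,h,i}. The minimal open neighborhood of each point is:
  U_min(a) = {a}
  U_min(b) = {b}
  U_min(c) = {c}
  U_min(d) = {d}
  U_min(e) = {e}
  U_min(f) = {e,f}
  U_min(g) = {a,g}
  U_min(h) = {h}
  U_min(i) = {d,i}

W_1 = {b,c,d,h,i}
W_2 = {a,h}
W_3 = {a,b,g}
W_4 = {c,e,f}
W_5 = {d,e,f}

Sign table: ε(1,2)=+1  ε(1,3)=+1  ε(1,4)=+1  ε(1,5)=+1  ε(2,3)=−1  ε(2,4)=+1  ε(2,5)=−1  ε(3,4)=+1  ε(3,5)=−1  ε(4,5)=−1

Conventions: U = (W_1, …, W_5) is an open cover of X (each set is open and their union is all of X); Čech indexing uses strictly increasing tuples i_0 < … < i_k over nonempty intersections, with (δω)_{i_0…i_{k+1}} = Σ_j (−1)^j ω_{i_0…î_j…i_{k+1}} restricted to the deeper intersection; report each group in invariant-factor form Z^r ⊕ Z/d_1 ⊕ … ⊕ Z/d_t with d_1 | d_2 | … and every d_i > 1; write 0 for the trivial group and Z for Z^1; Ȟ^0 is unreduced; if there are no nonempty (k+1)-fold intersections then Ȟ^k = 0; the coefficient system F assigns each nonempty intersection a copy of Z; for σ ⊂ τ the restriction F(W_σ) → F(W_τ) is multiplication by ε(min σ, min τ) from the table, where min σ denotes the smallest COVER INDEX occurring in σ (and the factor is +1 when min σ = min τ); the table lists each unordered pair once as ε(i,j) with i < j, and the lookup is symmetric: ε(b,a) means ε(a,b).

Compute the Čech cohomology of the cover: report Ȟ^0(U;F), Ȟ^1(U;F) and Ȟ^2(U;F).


intersection data:
  W12={h} W13={b} W14={c} W15={d} W23={a} W45={e,f}
C dims 5,6; δ0: rk 5, SNF 1^4·2
Ȟ^0 = (5 − 5) − 0 = 0, so Ȟ^0 ≅ 0
Ȟ^1 = (6 − 0) − 5 = 1 plus torsion [2], so Ȟ^1 ≅ Z ⊕ Z/2
Ȟ^2 = (0 − 0) − 0 = 0, so Ȟ^2 ≅ 0

Ȟ^0 ≅ 0,  Ȟ^1 ≅ Z ⊕ Z/2,  Ȟ^2 ≅ 0


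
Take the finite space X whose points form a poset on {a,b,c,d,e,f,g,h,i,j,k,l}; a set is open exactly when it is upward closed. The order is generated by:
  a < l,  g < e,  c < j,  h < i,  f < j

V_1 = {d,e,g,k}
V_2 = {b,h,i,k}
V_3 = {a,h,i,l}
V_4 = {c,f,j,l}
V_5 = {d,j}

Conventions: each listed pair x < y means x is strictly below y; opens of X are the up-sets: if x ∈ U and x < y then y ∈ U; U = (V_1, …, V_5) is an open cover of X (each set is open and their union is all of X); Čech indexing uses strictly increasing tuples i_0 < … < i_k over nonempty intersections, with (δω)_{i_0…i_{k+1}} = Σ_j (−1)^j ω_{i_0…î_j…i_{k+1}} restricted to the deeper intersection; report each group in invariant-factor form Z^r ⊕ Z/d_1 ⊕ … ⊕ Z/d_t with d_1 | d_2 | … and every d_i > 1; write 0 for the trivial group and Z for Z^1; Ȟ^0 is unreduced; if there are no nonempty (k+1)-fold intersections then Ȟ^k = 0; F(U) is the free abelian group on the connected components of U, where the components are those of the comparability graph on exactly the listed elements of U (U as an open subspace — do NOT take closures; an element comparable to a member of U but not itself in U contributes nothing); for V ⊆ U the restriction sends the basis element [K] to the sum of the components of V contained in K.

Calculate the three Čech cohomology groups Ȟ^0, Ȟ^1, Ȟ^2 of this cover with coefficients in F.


Ȟ^0(U;F) ≅ Z^7, Ȟ^1(U;F) ≅ 0, Ȟ^2(U;F) ≅ 0

nerve of the cover:
  V12={k} V15={d} V23={h,i} V34={l} V45={j}
components per intersection:
  V1: {d} {e,g} {k}
  V2: {b} {h,i} {k}
  V3: {a,l} {h,i}
  V4: {c,f,j} {l}
  V5: {d} {j}
  V12: {k}
  V15: {d}
  V23: {h,i}
  V34: {l}
  V45: {j}
C dims 12,5; δ0: rk 5, SNF 1^5
Ȟ^0 = (12 − 5) − 0 = 7, so Ȟ^0 ≅ Z^7
Ȟ^1 = (5 − 0) − 5 = 0, so Ȟ^1 ≅ 0
Ȟ^2 = (0 − 0) − 0 = 0, so Ȟ^2 ≅ 0


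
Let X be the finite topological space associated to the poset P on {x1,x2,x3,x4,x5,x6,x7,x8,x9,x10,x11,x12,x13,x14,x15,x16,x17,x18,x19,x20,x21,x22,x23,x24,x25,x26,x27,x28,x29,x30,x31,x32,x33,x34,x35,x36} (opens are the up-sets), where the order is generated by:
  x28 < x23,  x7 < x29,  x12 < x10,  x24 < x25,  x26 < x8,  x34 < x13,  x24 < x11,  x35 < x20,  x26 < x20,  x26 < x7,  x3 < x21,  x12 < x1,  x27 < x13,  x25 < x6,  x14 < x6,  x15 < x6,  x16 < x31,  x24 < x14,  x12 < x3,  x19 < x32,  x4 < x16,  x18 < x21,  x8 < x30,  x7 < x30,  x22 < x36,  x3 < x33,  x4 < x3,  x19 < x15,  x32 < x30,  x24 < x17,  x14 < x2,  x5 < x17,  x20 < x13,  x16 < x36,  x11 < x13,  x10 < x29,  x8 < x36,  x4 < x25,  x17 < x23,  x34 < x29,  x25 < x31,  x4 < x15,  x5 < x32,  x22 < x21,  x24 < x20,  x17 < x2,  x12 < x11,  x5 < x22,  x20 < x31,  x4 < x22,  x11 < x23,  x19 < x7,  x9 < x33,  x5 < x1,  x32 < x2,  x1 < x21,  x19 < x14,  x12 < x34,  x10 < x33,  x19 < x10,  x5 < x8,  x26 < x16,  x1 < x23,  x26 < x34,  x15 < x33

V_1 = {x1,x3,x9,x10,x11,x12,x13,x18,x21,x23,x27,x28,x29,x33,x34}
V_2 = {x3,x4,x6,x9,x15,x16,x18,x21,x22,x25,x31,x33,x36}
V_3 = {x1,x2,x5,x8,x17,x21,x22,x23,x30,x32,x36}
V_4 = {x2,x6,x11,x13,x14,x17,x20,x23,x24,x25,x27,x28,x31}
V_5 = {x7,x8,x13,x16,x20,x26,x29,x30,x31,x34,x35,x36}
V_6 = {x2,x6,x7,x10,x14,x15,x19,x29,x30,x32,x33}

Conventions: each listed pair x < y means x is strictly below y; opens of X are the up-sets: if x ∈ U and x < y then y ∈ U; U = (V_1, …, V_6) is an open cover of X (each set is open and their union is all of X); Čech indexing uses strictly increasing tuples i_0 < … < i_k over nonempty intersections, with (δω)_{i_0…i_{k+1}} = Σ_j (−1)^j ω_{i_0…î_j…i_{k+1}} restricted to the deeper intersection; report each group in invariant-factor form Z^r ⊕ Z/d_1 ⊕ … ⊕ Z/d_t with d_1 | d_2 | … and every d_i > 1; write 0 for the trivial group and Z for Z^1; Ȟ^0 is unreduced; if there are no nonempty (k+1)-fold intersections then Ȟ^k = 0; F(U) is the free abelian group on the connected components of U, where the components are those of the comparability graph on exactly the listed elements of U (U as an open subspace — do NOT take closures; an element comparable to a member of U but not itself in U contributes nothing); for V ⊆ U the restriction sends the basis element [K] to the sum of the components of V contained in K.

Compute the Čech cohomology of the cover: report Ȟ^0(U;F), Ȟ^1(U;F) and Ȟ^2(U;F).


Ȟ^0 ≅ Z, Ȟ^1 ≅ 0 and Ȟ^2 ≅ Z/2

nerve of the cover:
  V12={x3,x9,x18,x21,x33} V13={x1,x21,x23} V14={x11,x13,x23,x27,x28} V15={x13,x29,x34} V16={x10,x29,x33} V23={x21,x22,x36} V24={x6,x25,x31} V25={x16,x31,x36} V26={x6,x15,x33} V34={x2,x17,x23} V35={x8,x30,x36} V36={x2,x30,x32} V45={x13,x20,x31} V46={x2,x6,x14} V56={x7,x29,x30}
  V123={x21} V126={x33} V134={x23} V145={x13} V156={x29} V235={x36} V245={x31} V246={x6} V346={x2} V356={x30}
components per intersection:
  V1: {x1,x3,x9,x10,x11,x12,x13,x18,x21,x23,x27,x28,x29,x33,x34}
  V2: {x3,x4,x6,x9,x15,x16,x18,x21,x22,x25,x31,x33,x36}
  V3: {x1,x2,x5,x8,x17,x21,x22,x23,x30,x32,x36}
  V4: {x2,x6,x11,x13,x14,x17,x20,x23,x24,x25,x27,x28,x31}
  V5: {x7,x8,x13,x16,x20,x26,x29,x30,x31,x34,x35,x36}
  V6: {x2,x6,x7,x10,x14,x15,x19,x29,x30,x32,x33}
  V12: {x3,x9,x18,x21,x33}
  V13: {x1,x21,x23}
  V14: {x11,x13,x23,x27,x28}
  V15: {x13,x29,x34}
  V16: {x10,x29,x33}
  V23: {x21,x22,x36}
  V24: {x6,x25,x31}
  V25: {x16,x31,x36}
  V26: {x6,x15,x33}
  V34: {x2,x17,x23}
  V35: {x8,x30,x36}
  V36: {x2,x30,x32}
  V45: {x13,x20,x31}
  V46: {x2,x6,x14}
  V56: {x7,x29,x30}
  V123: {x21}
  V126: {x33}
  V134: {x23}
  V145: {x13}
  V156: {x29}
  V235: {x36}
  V245: {x31}
  V246: {x6}
  V346: {x2}
  V356: {x30}
C dims 6,15,10; δ0: rk 5, SNF 1^5; δ1: rk 10, SNF 1^9·2
Ȟ^0 = (6 − 5) − 0 = 1, so Ȟ^0 ≅ Z
Ȟ^1 = (15 − 10) − 5 = 0, so Ȟ^1 ≅ 0
Ȟ^2 = (10 − 0) − 10 = 0 plus torsion [2], so Ȟ^2 ≅ Z/2


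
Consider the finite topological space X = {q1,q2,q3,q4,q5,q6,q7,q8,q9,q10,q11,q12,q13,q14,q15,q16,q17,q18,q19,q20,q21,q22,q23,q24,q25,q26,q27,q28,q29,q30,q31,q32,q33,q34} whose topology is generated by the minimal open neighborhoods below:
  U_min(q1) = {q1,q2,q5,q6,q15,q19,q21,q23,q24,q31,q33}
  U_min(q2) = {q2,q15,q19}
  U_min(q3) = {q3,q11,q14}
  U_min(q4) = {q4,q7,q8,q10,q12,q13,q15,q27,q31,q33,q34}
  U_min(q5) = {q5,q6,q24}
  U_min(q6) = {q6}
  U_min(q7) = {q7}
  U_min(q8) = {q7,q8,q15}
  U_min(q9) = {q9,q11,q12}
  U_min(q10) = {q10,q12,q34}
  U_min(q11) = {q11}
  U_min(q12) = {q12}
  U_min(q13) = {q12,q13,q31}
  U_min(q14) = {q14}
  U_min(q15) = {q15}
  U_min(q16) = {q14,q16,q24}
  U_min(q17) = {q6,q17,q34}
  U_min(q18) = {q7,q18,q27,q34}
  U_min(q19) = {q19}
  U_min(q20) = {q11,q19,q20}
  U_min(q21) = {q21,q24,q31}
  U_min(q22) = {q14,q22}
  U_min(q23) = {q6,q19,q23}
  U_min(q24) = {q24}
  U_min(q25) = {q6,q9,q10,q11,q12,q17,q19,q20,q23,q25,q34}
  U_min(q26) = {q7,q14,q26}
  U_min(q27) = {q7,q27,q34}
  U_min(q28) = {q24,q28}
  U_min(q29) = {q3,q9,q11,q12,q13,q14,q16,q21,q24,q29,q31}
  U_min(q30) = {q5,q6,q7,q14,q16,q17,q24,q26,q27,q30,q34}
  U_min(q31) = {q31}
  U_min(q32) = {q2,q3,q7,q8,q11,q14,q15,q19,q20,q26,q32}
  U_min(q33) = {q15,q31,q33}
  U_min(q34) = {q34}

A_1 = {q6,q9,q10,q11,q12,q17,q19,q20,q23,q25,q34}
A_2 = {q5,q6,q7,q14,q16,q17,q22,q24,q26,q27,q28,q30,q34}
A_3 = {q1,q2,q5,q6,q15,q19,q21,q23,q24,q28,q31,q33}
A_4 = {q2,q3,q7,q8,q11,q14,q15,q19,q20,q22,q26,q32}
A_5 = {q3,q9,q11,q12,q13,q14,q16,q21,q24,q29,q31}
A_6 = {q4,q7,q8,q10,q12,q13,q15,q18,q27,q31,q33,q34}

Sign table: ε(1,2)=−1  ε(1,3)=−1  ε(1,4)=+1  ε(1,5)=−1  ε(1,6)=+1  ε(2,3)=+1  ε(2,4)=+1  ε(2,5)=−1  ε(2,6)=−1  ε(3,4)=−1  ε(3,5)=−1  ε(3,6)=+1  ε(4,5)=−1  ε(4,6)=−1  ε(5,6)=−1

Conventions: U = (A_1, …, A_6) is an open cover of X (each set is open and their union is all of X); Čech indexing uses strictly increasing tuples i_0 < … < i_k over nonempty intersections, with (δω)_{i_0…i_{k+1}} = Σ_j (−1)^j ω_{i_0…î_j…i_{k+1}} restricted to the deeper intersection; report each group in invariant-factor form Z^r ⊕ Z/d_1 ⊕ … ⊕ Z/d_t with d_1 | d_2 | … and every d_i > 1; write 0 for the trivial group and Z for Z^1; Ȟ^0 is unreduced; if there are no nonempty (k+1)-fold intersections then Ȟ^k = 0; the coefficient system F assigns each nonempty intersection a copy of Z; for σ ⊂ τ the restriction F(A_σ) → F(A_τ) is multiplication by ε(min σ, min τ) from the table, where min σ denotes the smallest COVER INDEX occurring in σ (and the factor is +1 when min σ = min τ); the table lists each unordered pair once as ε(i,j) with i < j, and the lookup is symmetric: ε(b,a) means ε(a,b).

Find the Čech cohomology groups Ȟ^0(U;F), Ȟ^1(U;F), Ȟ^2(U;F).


intersection data:
  A12={q6,q17,q34} A13={q6,q19,q23} A14={q11,q19,q20} A15={q9,q11,q12} A16={q10,q12,q34} A23={q5,q6,q24,q28} A24={q7,q14,q22,q26} A25={q14,q16,q24} A26={q7,q27,q34} A34={q2,q15,q19} A35={q21,q24,q31} A36={q15,q31,q33} A45={q3,q11,q14} A46={q7,q8,q15} A56={q12,q13,q31}
  A123={q6} A126={q34} A134={q19} A145={q11} A156={q12} A235={q24} A245={q14} A246={q7} A346={q15} A356={q31}
C dims 6,15,10; δ0: rk 6, SNF 1^5·2; δ1: rk 9, SNF 1^9
Ȟ^0 = (6 − 6) − 0 = 0, so Ȟ^0 ≅ 0
Ȟ^1 = (15 − 9) − 6 = 0 plus torsion [2], so Ȟ^1 ≅ Z/2
Ȟ^2 = (10 − 0) − 9 = 1, so Ȟ^2 ≅ Z

Ȟ^0 = 0, Ȟ^1 = Z/2, Ȟ^2 = Z
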